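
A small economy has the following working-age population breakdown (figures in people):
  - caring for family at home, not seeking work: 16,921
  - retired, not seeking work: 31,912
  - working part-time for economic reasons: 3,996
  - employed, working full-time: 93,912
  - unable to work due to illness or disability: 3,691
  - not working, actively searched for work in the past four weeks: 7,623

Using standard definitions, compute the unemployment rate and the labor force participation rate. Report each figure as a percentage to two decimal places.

Employed = 3,996 + 93,912 = 97,908 (anyone who worked, including part-time for economic reasons, counts as employed).
Unemployed = 7,623.
Labor force = 97,908 + 7,623 = 105,531.
Not in labor force = 16,921 + 31,912 + 3,691 = 52,524 (those not working and not actively searching are outside the labor force).
Civilian working-age population = 105,531 + 52,524 = 158,055.
Unemployment rate = 7,623 / 105,531 = 7.22%.
Labor force participation rate = 105,531 / 158,055 = 66.77%.

Unemployment rate ≈ 7.22%; labor force participation rate ≈ 66.77%.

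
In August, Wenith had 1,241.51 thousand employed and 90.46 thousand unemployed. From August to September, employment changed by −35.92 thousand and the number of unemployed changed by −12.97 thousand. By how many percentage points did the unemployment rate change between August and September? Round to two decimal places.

The unemployment rate changed by −0.75 percentage points.

August: labor force = 1,241.51 + 90.46 = 1,331.97; u = 90.46/1,331.97 = 6.79%.
September: labor force = 1,205.59 + 77.49 = 1,283.08; u = 77.49/1,283.08 = 6.04%.
Change = 6.04% − 6.79% = −0.75 pp.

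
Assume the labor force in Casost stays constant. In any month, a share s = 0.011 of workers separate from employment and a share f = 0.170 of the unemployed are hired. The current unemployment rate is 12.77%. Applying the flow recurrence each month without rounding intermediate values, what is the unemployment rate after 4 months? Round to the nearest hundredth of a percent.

With a fixed labor force, u_{t+1} = u_t + s·(1−u_t) − f·u_t = u_t·(1−s−f) + s.
Here 1−s−f = 0.819 and s = 0.011.
u_1 = 0.127700 × 0.819 + 0.011 = 0.115586.
u_2 = 0.115586 × 0.819 + 0.011 = 0.105665.
u_3 = 0.105665 × 0.819 + 0.011 = 0.097540.
u_4 = 0.097540 × 0.819 + 0.011 = 0.090885.

Unemployment rate after four months ≈ 9.09%.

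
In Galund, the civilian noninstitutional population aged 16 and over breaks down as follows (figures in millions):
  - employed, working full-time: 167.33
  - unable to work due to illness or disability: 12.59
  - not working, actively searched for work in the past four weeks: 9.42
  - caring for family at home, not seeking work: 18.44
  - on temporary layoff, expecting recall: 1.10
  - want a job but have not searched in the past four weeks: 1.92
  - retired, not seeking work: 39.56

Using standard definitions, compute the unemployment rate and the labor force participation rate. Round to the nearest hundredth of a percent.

Unemployment rate ≈ 5.92%; labor force participation rate ≈ 71.04%.

Employed = 167.33 million.
Unemployed = 9.42 + 1.10 = 10.52 million (jobless and actively searching, or on temporary layoff).
Labor force = 167.33 + 10.52 = 177.85 million.
Not in labor force = 12.59 + 18.44 + 1.92 + 39.56 = 72.51 million (those not working and not actively searching are outside the labor force — including those who want a job but have given up searching).
Civilian working-age population = 177.85 + 72.51 = 250.36 million.
Unemployment rate = 10.52 / 177.85 = 5.92%.
Labor force participation rate = 177.85 / 250.36 = 71.04%.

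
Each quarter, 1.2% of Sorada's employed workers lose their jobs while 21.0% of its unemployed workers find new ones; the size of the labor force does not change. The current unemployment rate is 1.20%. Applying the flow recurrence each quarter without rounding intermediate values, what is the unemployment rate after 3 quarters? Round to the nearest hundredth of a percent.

With a fixed labor force, u_{t+1} = u_t + s·(1−u_t) − f·u_t = u_t·(1−s−f) + s.
Here 1−s−f = 0.778 and s = 0.012.
u_1 = 0.012000 × 0.778 + 0.012 = 0.021336.
u_2 = 0.021336 × 0.778 + 0.012 = 0.028599.
u_3 = 0.028599 × 0.778 + 0.012 = 0.034250.

Unemployment rate after three quarters ≈ 3.43%.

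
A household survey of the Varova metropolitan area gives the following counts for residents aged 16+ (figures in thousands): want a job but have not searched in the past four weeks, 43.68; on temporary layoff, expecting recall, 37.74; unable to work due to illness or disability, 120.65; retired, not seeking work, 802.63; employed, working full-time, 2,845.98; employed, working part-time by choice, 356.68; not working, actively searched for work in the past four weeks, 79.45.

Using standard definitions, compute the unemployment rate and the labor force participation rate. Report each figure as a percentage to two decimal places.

Employed = 2,845.98 + 356.68 = 3,202.66 thousand.
Unemployed = 37.74 + 79.45 = 117.19 thousand (jobless and actively searching, or on temporary layoff).
Labor force = 3,202.66 + 117.19 = 3,319.85 thousand.
Not in labor force = 43.68 + 120.65 + 802.63 = 966.96 thousand (those not working and not actively searching are outside the labor force — including those who want a job but have given up searching).
Civilian working-age population = 3,319.85 + 966.96 = 4,286.81 thousand.
Unemployment rate = 117.19 / 3,319.85 = 3.53%.
Labor force participation rate = 3,319.85 / 4,286.81 = 77.44%.

Unemployment rate ≈ 3.53%; labor force participation rate ≈ 77.44%.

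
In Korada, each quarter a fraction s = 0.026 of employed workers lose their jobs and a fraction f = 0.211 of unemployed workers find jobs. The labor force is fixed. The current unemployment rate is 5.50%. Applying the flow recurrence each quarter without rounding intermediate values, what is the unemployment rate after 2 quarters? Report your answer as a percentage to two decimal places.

Unemployment rate after two quarters ≈ 7.79%.

With a fixed labor force, u_{t+1} = u_t + s·(1−u_t) − f·u_t = u_t·(1−s−f) + s.
Here 1−s−f = 0.763 and s = 0.026.
u_1 = 0.055000 × 0.763 + 0.026 = 0.067965.
u_2 = 0.067965 × 0.763 + 0.026 = 0.077857.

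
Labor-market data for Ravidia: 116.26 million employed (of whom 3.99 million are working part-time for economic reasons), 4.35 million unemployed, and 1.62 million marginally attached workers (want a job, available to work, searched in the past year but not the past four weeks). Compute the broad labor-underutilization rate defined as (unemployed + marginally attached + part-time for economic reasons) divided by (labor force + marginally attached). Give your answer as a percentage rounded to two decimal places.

Labor force = 116.26 + 4.35 = 120.61 million.
Numerator = 4.35 + 1.62 + 3.99 = 9.96 million.
Denominator = 120.61 + 1.62 = 122.23 million.
Broad rate = 9.96 / 122.23 = 8.15%.

Broad underutilization rate ≈ 8.15%.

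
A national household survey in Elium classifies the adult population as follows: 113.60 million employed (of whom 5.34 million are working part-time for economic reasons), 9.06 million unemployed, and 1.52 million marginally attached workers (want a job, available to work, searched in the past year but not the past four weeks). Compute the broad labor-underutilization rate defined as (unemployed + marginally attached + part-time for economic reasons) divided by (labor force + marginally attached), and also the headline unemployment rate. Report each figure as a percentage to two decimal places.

Labor force = 113.60 + 9.06 = 122.66 million.
Numerator = 9.06 + 1.52 + 5.34 = 15.92 million.
Denominator = 122.66 + 1.52 = 124.18 million.
Broad rate = 15.92 / 124.18 = 12.82%.
Headline unemployment rate = 9.06 / 122.66 = 7.39%.

Broad underutilization rate ≈ 12.82%; headline unemployment rate ≈ 7.39%.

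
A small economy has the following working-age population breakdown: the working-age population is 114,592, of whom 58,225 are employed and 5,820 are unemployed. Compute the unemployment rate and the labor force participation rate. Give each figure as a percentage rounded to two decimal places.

Unemployment rate ≈ 9.09%; labor force participation rate ≈ 55.89%.

Labor force = employed + unemployed = 58,225 + 5,820 = 64,045.
Unemployment rate = 5,820 / 64,045 = 9.09%.
Labor force participation rate = 64,045 / 114,592 = 55.89%.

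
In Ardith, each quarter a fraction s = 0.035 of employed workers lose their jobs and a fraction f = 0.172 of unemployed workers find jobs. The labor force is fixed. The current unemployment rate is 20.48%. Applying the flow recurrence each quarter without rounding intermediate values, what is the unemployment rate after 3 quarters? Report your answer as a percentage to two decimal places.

Unemployment rate after three quarters ≈ 18.69%.

With a fixed labor force, u_{t+1} = u_t + s·(1−u_t) − f·u_t = u_t·(1−s−f) + s.
Here 1−s−f = 0.793 and s = 0.035.
u_1 = 0.204800 × 0.793 + 0.035 = 0.197406.
u_2 = 0.197406 × 0.793 + 0.035 = 0.191543.
u_3 = 0.191543 × 0.793 + 0.035 = 0.186894.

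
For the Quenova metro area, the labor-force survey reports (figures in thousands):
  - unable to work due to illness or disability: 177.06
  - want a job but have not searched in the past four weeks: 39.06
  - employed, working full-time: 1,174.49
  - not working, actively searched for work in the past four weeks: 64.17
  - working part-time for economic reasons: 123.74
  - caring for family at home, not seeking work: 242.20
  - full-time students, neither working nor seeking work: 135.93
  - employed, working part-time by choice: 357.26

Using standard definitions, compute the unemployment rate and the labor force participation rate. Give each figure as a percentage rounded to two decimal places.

Employed = 1,174.49 + 123.74 + 357.26 = 1,655.49 thousand (anyone who worked, including part-time for economic reasons, counts as employed).
Unemployed = 64.17 thousand.
Labor force = 1,655.49 + 64.17 = 1,719.66 thousand.
Not in labor force = 177.06 + 39.06 + 242.20 + 135.93 = 594.25 thousand (those not working and not actively searching are outside the labor force — including those who want a job but have given up searching).
Civilian working-age population = 1,719.66 + 594.25 = 2,313.91 thousand.
Unemployment rate = 64.17 / 1,719.66 = 3.73%.
Labor force participation rate = 1,719.66 / 2,313.91 = 74.32%.

Unemployment rate ≈ 3.73%; labor force participation rate ≈ 74.32%.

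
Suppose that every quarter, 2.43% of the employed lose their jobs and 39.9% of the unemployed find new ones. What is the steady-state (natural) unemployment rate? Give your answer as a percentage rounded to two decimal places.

At steady state the flows balance: s·E = f·U, so U/(E+U) = s/(s+f).
u* = 2.43 / (2.43 + 39.9) = 2.43 / 42.33 = 5.74%.

Steady-state unemployment rate ≈ 5.74%.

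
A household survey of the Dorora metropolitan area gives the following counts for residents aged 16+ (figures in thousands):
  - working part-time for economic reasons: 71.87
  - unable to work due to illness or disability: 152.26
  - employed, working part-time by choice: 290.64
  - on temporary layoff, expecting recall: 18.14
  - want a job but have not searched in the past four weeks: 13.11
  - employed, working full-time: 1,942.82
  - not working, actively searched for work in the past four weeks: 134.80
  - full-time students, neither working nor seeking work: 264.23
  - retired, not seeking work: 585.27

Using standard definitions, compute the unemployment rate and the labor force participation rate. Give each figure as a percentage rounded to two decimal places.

Employed = 71.87 + 290.64 + 1,942.82 = 2,305.33 thousand (anyone who worked, including part-time for economic reasons, counts as employed).
Unemployed = 18.14 + 134.80 = 152.94 thousand (jobless and actively searching, or on temporary layoff).
Labor force = 2,305.33 + 152.94 = 2,458.27 thousand.
Not in labor force = 152.26 + 13.11 + 264.23 + 585.27 = 1,014.87 thousand (those not working and not actively searching are outside the labor force — including those who want a job but have given up searching).
Civilian working-age population = 2,458.27 + 1,014.87 = 3,473.14 thousand.
Unemployment rate = 152.94 / 2,458.27 = 6.22%.
Labor force participation rate = 2,458.27 / 3,473.14 = 70.78%.

Unemployment rate ≈ 6.22%; labor force participation rate ≈ 70.78%.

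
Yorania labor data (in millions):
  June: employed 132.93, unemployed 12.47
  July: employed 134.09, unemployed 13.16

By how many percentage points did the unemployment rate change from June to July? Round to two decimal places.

June: labor force = 132.93 + 12.47 = 145.40; u = 12.47/145.40 = 8.58%.
July: labor force = 134.09 + 13.16 = 147.25; u = 13.16/147.25 = 8.94%.
Change = 8.94% − 8.58% = +0.36 pp.

The unemployment rate changed by +0.36 percentage points.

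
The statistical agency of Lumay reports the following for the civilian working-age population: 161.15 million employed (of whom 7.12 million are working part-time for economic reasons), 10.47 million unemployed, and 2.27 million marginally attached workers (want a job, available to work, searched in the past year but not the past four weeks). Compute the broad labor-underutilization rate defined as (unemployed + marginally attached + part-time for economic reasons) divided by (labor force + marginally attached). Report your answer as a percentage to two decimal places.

Broad underutilization rate ≈ 11.42%.

Labor force = 161.15 + 10.47 = 171.62 million.
Numerator = 10.47 + 2.27 + 7.12 = 19.86 million.
Denominator = 171.62 + 2.27 = 173.89 million.
Broad rate = 19.86 / 173.89 = 11.42%.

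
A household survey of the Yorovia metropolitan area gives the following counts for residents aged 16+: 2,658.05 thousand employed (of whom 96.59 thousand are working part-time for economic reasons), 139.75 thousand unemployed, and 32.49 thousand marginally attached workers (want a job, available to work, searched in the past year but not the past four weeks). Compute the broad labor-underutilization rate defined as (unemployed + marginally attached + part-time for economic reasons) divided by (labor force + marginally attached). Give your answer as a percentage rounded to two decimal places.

Labor force = 2,658.05 + 139.75 = 2,797.80 thousand.
Numerator = 139.75 + 32.49 + 96.59 = 268.83 thousand.
Denominator = 2,797.80 + 32.49 = 2,830.29 thousand.
Broad rate = 268.83 / 2,830.29 = 9.50%.

Broad underutilization rate ≈ 9.50%.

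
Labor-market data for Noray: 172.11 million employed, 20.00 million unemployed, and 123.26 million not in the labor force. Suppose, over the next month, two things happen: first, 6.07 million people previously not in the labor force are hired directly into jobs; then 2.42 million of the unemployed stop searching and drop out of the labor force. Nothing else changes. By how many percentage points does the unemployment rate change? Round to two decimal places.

The unemployment rate changes by −1.43 percentage points.

Initially, labor force = 172.11 + 20.00 = 192.11 million, so u = 20.00/192.11 = 10.41%.
After the first change, employed and labor force both rise by 6.07; unemployed unchanged → E = 178.18, U = 20.00, labor force = 198.18 million.
After the second change, unemployed and labor force both fall by 2.42 → E = 178.18, U = 17.58, labor force = 195.76 million.
New unemployment rate = 17.58 / 195.76 = 8.98%.
Change = 8.98% − 10.41% = −1.43 percentage points.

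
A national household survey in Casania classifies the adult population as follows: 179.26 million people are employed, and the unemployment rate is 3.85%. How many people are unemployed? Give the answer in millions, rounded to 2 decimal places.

About 7.18 million are unemployed.

Let U be the number unemployed. The labor force is E + U, and U/(E+U) = 0.0385.
So U = 0.0385 × 179.26 / (1 − 0.0385) = 6.9015 / 0.9615 ≈ 7.18 million.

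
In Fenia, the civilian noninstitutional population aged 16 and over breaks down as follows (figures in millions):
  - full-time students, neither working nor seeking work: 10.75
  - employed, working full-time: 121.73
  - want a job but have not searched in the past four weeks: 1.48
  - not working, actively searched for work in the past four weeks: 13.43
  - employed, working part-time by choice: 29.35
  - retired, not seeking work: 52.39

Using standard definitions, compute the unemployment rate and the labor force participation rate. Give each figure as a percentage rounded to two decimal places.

Unemployment rate ≈ 8.16%; labor force participation rate ≈ 71.80%.

Employed = 121.73 + 29.35 = 151.08 million.
Unemployed = 13.43 million.
Labor force = 151.08 + 13.43 = 164.51 million.
Not in labor force = 10.75 + 1.48 + 52.39 = 64.62 million (those not working and not actively searching are outside the labor force — including those who want a job but have given up searching).
Civilian working-age population = 164.51 + 64.62 = 229.13 million.
Unemployment rate = 13.43 / 164.51 = 8.16%.
Labor force participation rate = 164.51 / 229.13 = 71.80%.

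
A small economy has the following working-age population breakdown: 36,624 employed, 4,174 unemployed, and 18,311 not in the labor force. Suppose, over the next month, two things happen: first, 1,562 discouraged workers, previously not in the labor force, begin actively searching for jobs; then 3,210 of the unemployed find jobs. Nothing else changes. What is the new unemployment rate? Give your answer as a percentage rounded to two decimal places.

New unemployment rate ≈ 5.96%.

Initially, labor force = 36,624 + 4,174 = 40,798, so u = 4,174/40,798 = 10.23%.
After the first change, unemployed and labor force both rise by 1,562 → E = 36,624, U = 5,736, labor force = 42,360.
After the second change, unemployed falls and employed rises by 3,210; labor force unchanged → E = 39,834, U = 2,526, labor force = 42,360.
New unemployment rate = 2,526 / 42,360 = 5.96%.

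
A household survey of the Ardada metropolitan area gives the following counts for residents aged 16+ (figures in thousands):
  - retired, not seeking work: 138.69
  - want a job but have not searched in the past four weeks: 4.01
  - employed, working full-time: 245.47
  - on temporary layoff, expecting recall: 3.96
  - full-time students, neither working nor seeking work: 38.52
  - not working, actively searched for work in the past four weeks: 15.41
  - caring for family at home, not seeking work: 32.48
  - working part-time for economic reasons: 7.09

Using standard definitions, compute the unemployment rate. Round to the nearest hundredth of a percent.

Employed = 245.47 + 7.09 = 252.56 thousand (anyone who worked, including part-time for economic reasons, counts as employed).
Unemployed = 3.96 + 15.41 = 19.37 thousand (jobless and actively searching, or on temporary layoff).
Labor force = 252.56 + 19.37 = 271.93 thousand.
Unemployment rate = 19.37 / 271.93 = 7.12%.

Unemployment rate ≈ 7.12%.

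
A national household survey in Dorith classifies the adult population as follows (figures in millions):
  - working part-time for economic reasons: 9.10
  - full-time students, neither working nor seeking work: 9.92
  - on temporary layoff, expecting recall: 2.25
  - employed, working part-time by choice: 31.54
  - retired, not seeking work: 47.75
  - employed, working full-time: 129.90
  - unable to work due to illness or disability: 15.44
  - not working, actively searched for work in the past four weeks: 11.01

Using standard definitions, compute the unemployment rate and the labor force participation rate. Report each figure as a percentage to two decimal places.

Unemployment rate ≈ 7.21%; labor force participation rate ≈ 71.54%.

Employed = 9.10 + 31.54 + 129.90 = 170.54 million (anyone who worked, including part-time for economic reasons, counts as employed).
Unemployed = 2.25 + 11.01 = 13.26 million (jobless and actively searching, or on temporary layoff).
Labor force = 170.54 + 13.26 = 183.80 million.
Not in labor force = 9.92 + 47.75 + 15.44 = 73.11 million (those not working and not actively searching are outside the labor force).
Civilian working-age population = 183.80 + 73.11 = 256.91 million.
Unemployment rate = 13.26 / 183.80 = 7.21%.
Labor force participation rate = 183.80 / 256.91 = 71.54%.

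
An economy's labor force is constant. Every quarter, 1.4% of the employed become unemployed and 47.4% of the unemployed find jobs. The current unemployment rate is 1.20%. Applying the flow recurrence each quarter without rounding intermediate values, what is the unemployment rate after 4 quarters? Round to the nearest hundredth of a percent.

With a fixed labor force, u_{t+1} = u_t + s·(1−u_t) − f·u_t = u_t·(1−s−f) + s.
Here 1−s−f = 0.512 and s = 0.014.
u_1 = 0.012000 × 0.512 + 0.014 = 0.020144.
u_2 = 0.020144 × 0.512 + 0.014 = 0.024314.
u_3 = 0.024314 × 0.512 + 0.014 = 0.026449.
u_4 = 0.026449 × 0.512 + 0.014 = 0.027542.

Unemployment rate after four quarters ≈ 2.75%.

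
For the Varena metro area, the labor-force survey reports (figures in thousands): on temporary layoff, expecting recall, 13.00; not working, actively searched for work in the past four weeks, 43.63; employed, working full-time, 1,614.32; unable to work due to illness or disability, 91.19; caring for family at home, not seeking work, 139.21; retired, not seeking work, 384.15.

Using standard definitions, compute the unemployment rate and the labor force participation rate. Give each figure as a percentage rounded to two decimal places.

Unemployment rate ≈ 3.39%; labor force participation rate ≈ 73.11%.

Employed = 1,614.32 thousand.
Unemployed = 13.00 + 43.63 = 56.63 thousand (jobless and actively searching, or on temporary layoff).
Labor force = 1,614.32 + 56.63 = 1,670.95 thousand.
Not in labor force = 91.19 + 139.21 + 384.15 = 614.55 thousand (those not working and not actively searching are outside the labor force).
Civilian working-age population = 1,670.95 + 614.55 = 2,285.50 thousand.
Unemployment rate = 56.63 / 1,670.95 = 3.39%.
Labor force participation rate = 1,670.95 / 2,285.50 = 73.11%.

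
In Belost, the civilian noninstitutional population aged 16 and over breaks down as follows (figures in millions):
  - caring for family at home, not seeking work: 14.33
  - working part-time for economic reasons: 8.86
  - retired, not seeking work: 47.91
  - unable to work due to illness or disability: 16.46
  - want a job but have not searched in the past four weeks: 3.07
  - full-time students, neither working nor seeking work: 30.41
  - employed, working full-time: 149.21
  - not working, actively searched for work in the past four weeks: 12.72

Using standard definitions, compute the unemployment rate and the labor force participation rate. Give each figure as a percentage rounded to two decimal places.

Unemployment rate ≈ 7.45%; labor force participation rate ≈ 60.36%.

Employed = 8.86 + 149.21 = 158.07 million (anyone who worked, including part-time for economic reasons, counts as employed).
Unemployed = 12.72 million.
Labor force = 158.07 + 12.72 = 170.79 million.
Not in labor force = 14.33 + 47.91 + 16.46 + 3.07 + 30.41 = 112.18 million (those not working and not actively searching are outside the labor force — including those who want a job but have given up searching).
Civilian working-age population = 170.79 + 112.18 = 282.97 million.
Unemployment rate = 12.72 / 170.79 = 7.45%.
Labor force participation rate = 170.79 / 282.97 = 60.36%.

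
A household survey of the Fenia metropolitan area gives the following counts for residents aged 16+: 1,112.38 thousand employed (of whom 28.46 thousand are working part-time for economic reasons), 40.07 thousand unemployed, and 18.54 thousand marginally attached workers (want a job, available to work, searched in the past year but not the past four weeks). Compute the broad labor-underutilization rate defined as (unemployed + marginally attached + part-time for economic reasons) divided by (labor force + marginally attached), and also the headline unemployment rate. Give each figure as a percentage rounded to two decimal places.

Labor force = 1,112.38 + 40.07 = 1,152.45 thousand.
Numerator = 40.07 + 18.54 + 28.46 = 87.07 thousand.
Denominator = 1,152.45 + 18.54 = 1,170.99 thousand.
Broad rate = 87.07 / 1,170.99 = 7.44%.
Headline unemployment rate = 40.07 / 1,152.45 = 3.48%.

Broad underutilization rate ≈ 7.44%; headline unemployment rate ≈ 3.48%.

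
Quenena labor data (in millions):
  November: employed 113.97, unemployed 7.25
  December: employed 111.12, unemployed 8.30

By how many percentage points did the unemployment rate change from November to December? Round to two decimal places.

November: labor force = 113.97 + 7.25 = 121.22; u = 7.25/121.22 = 5.98%.
December: labor force = 111.12 + 8.30 = 119.42; u = 8.30/119.42 = 6.95%.
Change = 6.95% − 5.98% = +0.97 pp.

The unemployment rate changed by +0.97 percentage points.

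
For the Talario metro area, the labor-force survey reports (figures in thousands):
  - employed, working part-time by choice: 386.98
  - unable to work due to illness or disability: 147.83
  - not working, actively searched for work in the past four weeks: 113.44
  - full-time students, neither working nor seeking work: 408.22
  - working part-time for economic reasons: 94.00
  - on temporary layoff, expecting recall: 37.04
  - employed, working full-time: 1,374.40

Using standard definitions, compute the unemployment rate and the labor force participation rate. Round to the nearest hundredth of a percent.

Employed = 386.98 + 94.00 + 1,374.40 = 1,855.38 thousand (anyone who worked, including part-time for economic reasons, counts as employed).
Unemployed = 113.44 + 37.04 = 150.48 thousand (jobless and actively searching, or on temporary layoff).
Labor force = 1,855.38 + 150.48 = 2,005.86 thousand.
Not in labor force = 147.83 + 408.22 = 556.05 thousand (those not working and not actively searching are outside the labor force).
Civilian working-age population = 2,005.86 + 556.05 = 2,561.91 thousand.
Unemployment rate = 150.48 / 2,005.86 = 7.50%.
Labor force participation rate = 2,005.86 / 2,561.91 = 78.30%.

Unemployment rate ≈ 7.50%; labor force participation rate ≈ 78.30%.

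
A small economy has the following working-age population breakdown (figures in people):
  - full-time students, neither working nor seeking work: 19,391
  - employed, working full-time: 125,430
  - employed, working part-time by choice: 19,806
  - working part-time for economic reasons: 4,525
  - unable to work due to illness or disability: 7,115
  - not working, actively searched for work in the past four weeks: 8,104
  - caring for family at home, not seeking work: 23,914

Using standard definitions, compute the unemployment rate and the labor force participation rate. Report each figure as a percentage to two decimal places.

Unemployment rate ≈ 5.13%; labor force participation rate ≈ 75.79%.

Employed = 125,430 + 19,806 + 4,525 = 149,761 (anyone who worked, including part-time for economic reasons, counts as employed).
Unemployed = 8,104.
Labor force = 149,761 + 8,104 = 157,865.
Not in labor force = 19,391 + 7,115 + 23,914 = 50,420 (those not working and not actively searching are outside the labor force).
Civilian working-age population = 157,865 + 50,420 = 208,285.
Unemployment rate = 8,104 / 157,865 = 5.13%.
Labor force participation rate = 157,865 / 208,285 = 75.79%.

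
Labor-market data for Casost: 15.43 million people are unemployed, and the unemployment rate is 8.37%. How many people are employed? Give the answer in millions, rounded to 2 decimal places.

About 168.92 million are employed.

Labor force = U / u = 15.43 / 0.0837 ≈ 184.35 million.
Employed = labor force − unemployed = 184.35 − 15.43 = 168.92 million.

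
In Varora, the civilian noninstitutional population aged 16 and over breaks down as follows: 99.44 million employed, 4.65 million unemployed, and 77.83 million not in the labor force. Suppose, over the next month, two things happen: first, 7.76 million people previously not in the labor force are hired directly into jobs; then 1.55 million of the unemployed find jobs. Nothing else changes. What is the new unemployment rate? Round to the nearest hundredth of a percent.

Initially, labor force = 99.44 + 4.65 = 104.09 million, so u = 4.65/104.09 = 4.47%.
After the first change, employed and labor force both rise by 7.76; unemployed unchanged → E = 107.20, U = 4.65, labor force = 111.85 million.
After the second change, unemployed falls and employed rises by 1.55; labor force unchanged → E = 108.75, U = 3.10, labor force = 111.85 million.
New unemployment rate = 3.10 / 111.85 = 2.77%.

New unemployment rate ≈ 2.77%.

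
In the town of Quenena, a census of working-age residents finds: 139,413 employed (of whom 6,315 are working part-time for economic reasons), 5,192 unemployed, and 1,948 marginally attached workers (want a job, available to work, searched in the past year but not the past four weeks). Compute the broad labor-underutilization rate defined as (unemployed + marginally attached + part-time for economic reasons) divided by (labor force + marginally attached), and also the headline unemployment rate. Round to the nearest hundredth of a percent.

Broad underutilization rate ≈ 9.18%; headline unemployment rate ≈ 3.59%.

Labor force = 139,413 + 5,192 = 144,605.
Numerator = 5,192 + 1,948 + 6,315 = 13,455.
Denominator = 144,605 + 1,948 = 146,553.
Broad rate = 13,455 / 146,553 = 9.18%.
Headline unemployment rate = 5,192 / 144,605 = 3.59%.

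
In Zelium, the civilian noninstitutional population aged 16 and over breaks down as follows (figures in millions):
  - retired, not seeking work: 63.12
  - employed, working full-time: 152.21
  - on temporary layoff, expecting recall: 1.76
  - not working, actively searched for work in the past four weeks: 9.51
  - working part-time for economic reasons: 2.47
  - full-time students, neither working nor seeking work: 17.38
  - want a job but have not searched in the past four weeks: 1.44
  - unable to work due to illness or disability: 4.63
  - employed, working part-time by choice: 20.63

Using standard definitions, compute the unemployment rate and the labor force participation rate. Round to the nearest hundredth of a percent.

Unemployment rate ≈ 6.04%; labor force participation rate ≈ 68.31%.

Employed = 152.21 + 2.47 + 20.63 = 175.31 million (anyone who worked, including part-time for economic reasons, counts as employed).
Unemployed = 1.76 + 9.51 = 11.27 million (jobless and actively searching, or on temporary layoff).
Labor force = 175.31 + 11.27 = 186.58 million.
Not in labor force = 63.12 + 17.38 + 1.44 + 4.63 = 86.57 million (those not working and not actively searching are outside the labor force — including those who want a job but have given up searching).
Civilian working-age population = 186.58 + 86.57 = 273.15 million.
Unemployment rate = 11.27 / 186.58 = 6.04%.
Labor force participation rate = 186.58 / 273.15 = 68.31%.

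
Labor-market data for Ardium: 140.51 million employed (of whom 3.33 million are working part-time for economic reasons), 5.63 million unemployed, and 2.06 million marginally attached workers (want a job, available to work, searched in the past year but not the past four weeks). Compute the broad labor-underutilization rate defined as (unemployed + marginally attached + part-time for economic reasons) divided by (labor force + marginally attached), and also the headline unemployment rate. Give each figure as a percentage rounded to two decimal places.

Broad underutilization rate ≈ 7.44%; headline unemployment rate ≈ 3.85%.

Labor force = 140.51 + 5.63 = 146.14 million.
Numerator = 5.63 + 2.06 + 3.33 = 11.02 million.
Denominator = 146.14 + 2.06 = 148.20 million.
Broad rate = 11.02 / 148.20 = 7.44%.
Headline unemployment rate = 5.63 / 146.14 = 3.85%.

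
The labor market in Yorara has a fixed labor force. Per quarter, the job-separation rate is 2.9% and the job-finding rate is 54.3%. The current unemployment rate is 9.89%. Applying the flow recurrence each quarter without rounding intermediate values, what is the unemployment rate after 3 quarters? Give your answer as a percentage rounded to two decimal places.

With a fixed labor force, u_{t+1} = u_t + s·(1−u_t) − f·u_t = u_t·(1−s−f) + s.
Here 1−s−f = 0.428 and s = 0.029.
u_1 = 0.098900 × 0.428 + 0.029 = 0.071329.
u_2 = 0.071329 × 0.428 + 0.029 = 0.059529.
u_3 = 0.059529 × 0.428 + 0.029 = 0.054478.

Unemployment rate after three quarters ≈ 5.45%.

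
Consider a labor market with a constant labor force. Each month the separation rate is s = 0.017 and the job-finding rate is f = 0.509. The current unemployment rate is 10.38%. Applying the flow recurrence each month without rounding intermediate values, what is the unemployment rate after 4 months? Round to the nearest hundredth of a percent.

Unemployment rate after four months ≈ 3.59%.

With a fixed labor force, u_{t+1} = u_t + s·(1−u_t) − f·u_t = u_t·(1−s−f) + s.
Here 1−s−f = 0.474 and s = 0.017.
u_1 = 0.103800 × 0.474 + 0.017 = 0.066201.
u_2 = 0.066201 × 0.474 + 0.017 = 0.048379.
u_3 = 0.048379 × 0.474 + 0.017 = 0.039932.
u_4 = 0.039932 × 0.474 + 0.017 = 0.035928.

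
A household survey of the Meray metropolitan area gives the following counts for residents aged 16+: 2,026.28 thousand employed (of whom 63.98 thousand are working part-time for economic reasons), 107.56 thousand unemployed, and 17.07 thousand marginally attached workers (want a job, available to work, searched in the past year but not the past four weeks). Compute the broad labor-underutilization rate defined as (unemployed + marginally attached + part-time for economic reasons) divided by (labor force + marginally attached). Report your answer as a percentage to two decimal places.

Broad underutilization rate ≈ 8.77%.

Labor force = 2,026.28 + 107.56 = 2,133.84 thousand.
Numerator = 107.56 + 17.07 + 63.98 = 188.61 thousand.
Denominator = 2,133.84 + 17.07 = 2,150.91 thousand.
Broad rate = 188.61 / 2,150.91 = 8.77%.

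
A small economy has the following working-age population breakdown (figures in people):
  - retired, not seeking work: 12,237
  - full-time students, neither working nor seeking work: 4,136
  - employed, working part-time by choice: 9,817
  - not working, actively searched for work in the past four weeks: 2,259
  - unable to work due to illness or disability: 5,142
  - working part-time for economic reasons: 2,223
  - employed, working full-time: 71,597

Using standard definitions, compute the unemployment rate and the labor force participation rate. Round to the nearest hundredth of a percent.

Employed = 9,817 + 2,223 + 71,597 = 83,637 (anyone who worked, including part-time for economic reasons, counts as employed).
Unemployed = 2,259.
Labor force = 83,637 + 2,259 = 85,896.
Not in labor force = 12,237 + 4,136 + 5,142 = 21,515 (those not working and not actively searching are outside the labor force).
Civilian working-age population = 85,896 + 21,515 = 107,411.
Unemployment rate = 2,259 / 85,896 = 2.63%.
Labor force participation rate = 85,896 / 107,411 = 79.97%.

Unemployment rate ≈ 2.63%; labor force participation rate ≈ 79.97%.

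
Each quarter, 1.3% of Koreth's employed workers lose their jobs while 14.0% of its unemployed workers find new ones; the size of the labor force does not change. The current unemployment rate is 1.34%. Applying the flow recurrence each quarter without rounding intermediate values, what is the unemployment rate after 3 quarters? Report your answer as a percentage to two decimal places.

With a fixed labor force, u_{t+1} = u_t + s·(1−u_t) − f·u_t = u_t·(1−s−f) + s.
Here 1−s−f = 0.847 and s = 0.013.
u_1 = 0.013400 × 0.847 + 0.013 = 0.024350.
u_2 = 0.024350 × 0.847 + 0.013 = 0.033624.
u_3 = 0.033624 × 0.847 + 0.013 = 0.041480.

Unemployment rate after three quarters ≈ 4.15%.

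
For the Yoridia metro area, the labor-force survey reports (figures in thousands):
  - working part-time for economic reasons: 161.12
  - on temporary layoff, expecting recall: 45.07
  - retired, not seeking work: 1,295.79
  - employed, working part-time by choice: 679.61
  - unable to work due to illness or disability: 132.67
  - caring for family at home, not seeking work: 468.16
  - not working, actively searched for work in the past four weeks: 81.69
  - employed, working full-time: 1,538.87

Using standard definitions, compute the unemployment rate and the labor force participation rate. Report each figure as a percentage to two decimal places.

Unemployment rate ≈ 5.06%; labor force participation rate ≈ 56.92%.

Employed = 161.12 + 679.61 + 1,538.87 = 2,379.60 thousand (anyone who worked, including part-time for economic reasons, counts as employed).
Unemployed = 45.07 + 81.69 = 126.76 thousand (jobless and actively searching, or on temporary layoff).
Labor force = 2,379.60 + 126.76 = 2,506.36 thousand.
Not in labor force = 1,295.79 + 132.67 + 468.16 = 1,896.62 thousand (those not working and not actively searching are outside the labor force).
Civilian working-age population = 2,506.36 + 1,896.62 = 4,402.98 thousand.
Unemployment rate = 126.76 / 2,506.36 = 5.06%.
Labor force participation rate = 2,506.36 / 4,402.98 = 56.92%.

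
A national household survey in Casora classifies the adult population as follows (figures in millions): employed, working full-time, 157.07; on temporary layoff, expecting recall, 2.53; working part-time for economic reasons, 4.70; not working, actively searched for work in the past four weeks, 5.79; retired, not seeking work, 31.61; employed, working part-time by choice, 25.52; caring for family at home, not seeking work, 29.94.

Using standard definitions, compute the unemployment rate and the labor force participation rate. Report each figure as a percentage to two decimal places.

Employed = 157.07 + 4.70 + 25.52 = 187.29 million (anyone who worked, including part-time for economic reasons, counts as employed).
Unemployed = 2.53 + 5.79 = 8.32 million (jobless and actively searching, or on temporary layoff).
Labor force = 187.29 + 8.32 = 195.61 million.
Not in labor force = 31.61 + 29.94 = 61.55 million (those not working and not actively searching are outside the labor force).
Civilian working-age population = 195.61 + 61.55 = 257.16 million.
Unemployment rate = 8.32 / 195.61 = 4.25%.
Labor force participation rate = 195.61 / 257.16 = 76.07%.

Unemployment rate ≈ 4.25%; labor force participation rate ≈ 76.07%.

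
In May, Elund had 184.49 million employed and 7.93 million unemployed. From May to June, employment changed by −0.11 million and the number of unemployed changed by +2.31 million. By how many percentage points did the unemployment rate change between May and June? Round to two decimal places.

The unemployment rate changed by +1.14 percentage points.

May: labor force = 184.49 + 7.93 = 192.42; u = 7.93/192.42 = 4.12%.
June: labor force = 184.38 + 10.24 = 194.62; u = 10.24/194.62 = 5.26%.
Change = 5.26% − 4.12% = +1.14 pp.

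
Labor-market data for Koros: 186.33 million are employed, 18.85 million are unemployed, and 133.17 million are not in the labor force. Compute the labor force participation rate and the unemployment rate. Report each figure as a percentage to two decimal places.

Labor force = employed + unemployed = 186.33 + 18.85 = 205.18 million.
Working-age population = 205.18 + 133.17 = 338.35 million.
Unemployment rate = 18.85 / 205.18 = 9.19%.
Labor force participation rate = 205.18 / 338.35 = 60.64%.

Labor force participation rate ≈ 60.64%; unemployment rate ≈ 9.19%.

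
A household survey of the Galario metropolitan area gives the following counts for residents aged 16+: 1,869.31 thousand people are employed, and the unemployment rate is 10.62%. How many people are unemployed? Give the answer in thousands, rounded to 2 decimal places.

About 222.11 thousand are unemployed.

Let U be the number unemployed. The labor force is E + U, and U/(E+U) = 0.1062.
So U = 0.1062 × 1,869.31 / (1 − 0.1062) = 198.5207 / 0.8938 ≈ 222.11 thousand.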